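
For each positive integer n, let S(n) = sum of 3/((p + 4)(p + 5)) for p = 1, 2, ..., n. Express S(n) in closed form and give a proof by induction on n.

S(n) = 3n/(5(n + 5))

We claim S(n) = 3n/(5(n + 5)) for all n ≥ 1.
For the base case n = 1: S(1) = 1/10, and the closed form gives 1/10. They agree.
Inductive step: assume the claim holds for n = p, so S(p) = 3p/(5(p + 5)).
Then S(p+1) = S(p) + (3/((p + 5)(p + 6))) = (3p/(5(p + 5))) + (3/((p + 5)(p + 6))).
Simplifying, S(p+1) = 3(p + 1)/(5(p + 6)) = 3(p+1)/(5((p+1) + 5)),
which is the closed form with n = p+1.
Hence, by induction on n, the claim holds for every n ≥ 1.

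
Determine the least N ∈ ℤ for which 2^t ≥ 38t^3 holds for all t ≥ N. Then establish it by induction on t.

N = 18

At t = 17: 131072 < 186694, so the inequality fails and N ≥ 18. We prove 2^t ≥ 38t^3 for all t ≥ 18.
When t = 18: 2^t = 262144 and 38t^3 = 221616, so 262144 ≥ 221616.
Inductive step: assume the claim holds for t = i, so 2^i ≥ 38i^3.
Then 2^(i + 1) = 2·(2^i) ≥ 2·(38i^3).
Also, for i ≥ 18 we have 2·(38i^3) ≥ 38(i+1)^3, since 2 ≥ (1 + 1/i)^3 for all i ≥ 18.
Combining, 2^(i + 1) ≥ 38(i+1)^3.
By the principle of mathematical induction, the result holds for all t ≥ 18.
Hence the smallest such N is 18.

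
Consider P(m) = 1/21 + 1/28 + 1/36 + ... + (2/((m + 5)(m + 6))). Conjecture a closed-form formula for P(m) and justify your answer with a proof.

We claim P(m) = m/(3(m + 6)) for all m ≥ 1.
When m = 1: P(1) = 1/21, and the closed form gives 1/21. They agree.
For the inductive step, assume it holds for an arbitrary k ≥ 1, so P(k) = k/(3(k + 6)).
Then P(k+1) = P(k) + (2/((k + 6)(k + 7))) = (k/(3(k + 6))) + (2/((k + 6)(k + 7))).
Simplifying, P(k+1) = (k + 1)/(3(k + 7)) = (k+1)/(3((k+1) + 6)),
which is the closed form with m = k+1.
Hence, by induction on m, the claim holds for every m ≥ 1.

P(m) = m/(3(m + 6))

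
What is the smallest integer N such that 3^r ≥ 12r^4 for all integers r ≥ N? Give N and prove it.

At r = 10: 59049 < 120000, so the inequality fails and N ≥ 11. We prove 3^r ≥ 12r^4 for all r ≥ 11.
Base case (r = 11): 3^r = 177147 and 12r^4 = 175692, so 177147 ≥ 175692.
Inductive step: assume the claim holds for r = k, so 3^k ≥ 12k^4.
Then 3^(k + 1) = 3·(3^k) ≥ 3·(12k^4).
Also, for k ≥ 11 we have 3·(12k^4) ≥ 12(k+1)^4, since 3 ≥ (1 + 1/k)^4 for all k ≥ 11.
Combining, 3^(k + 1) ≥ 12(k+1)^4.
Hence, by induction on r, the claim holds for every r ≥ 11.
Hence the smallest such N is 11.

N = 11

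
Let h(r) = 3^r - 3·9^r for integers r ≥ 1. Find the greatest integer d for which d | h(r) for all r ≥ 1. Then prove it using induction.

d = 6

Computing the first values: h(1) = -24 and h(2) = -234; gcd(-24, -234) = 6, so d ≤ 6.
We prove 6 | 3^r - 3·9^r for all r ≥ 1 by induction on r.
For the base case r = 1: h(1) = -24 = 6·(-4), so 6 | h(1).
Inductive step: suppose the statement holds for some m ≥ 1, i.e. 6 | h(m). Then
h(m+1) − 9·h(m) = (3^(m+1) - 3·9^(m+1)) − 9·(3^m - 3·9^m) = (1)·3^m·(3 − 9) = (-6)·3^m. Since 6 | h(m) by the inductive hypothesis, 6 | 9·h(m); and 6 | -6 since -6 = 6·-1. Therefore 6 | h(m+1).
By the principle of mathematical induction, the result holds for all r ≥ 1.
Therefore the largest such d is 6.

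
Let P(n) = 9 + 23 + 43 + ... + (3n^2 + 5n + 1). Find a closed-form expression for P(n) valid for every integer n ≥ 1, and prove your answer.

P(n) = n(n + 2)^2

We claim P(n) = n(n + 2)^2 for all n ≥ 1.
Base case (n = 1): P(1) = 9, and the closed form gives 9. They agree.
For the inductive step, assume it holds for an arbitrary p ≥ 1, so P(p) = p(p^2 + 4p + 4).
Then P(p+1) = P(p) + (3p^2 + 11p + 9) = (p(p^2 + 4p + 4)) + (3p^2 + 11p + 9).
Simplifying, P(p+1) = (p + 1)(p + 3)^2 = (p+1)((p+1) + 2)^2,
which is the closed form with n = p+1.
Hence, by induction on n, the claim holds for every n ≥ 1.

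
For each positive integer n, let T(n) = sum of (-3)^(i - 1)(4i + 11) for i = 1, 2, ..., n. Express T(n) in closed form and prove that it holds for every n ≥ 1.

We claim T(n) = -(-3)^n(n + 3) + 3 for all n ≥ 1.
Base step (n = 1): T(1) = 15, and the closed form gives 15. They agree.
For the inductive step, assume it holds for an arbitrary i ≥ 1, so T(i) = -(-3)^i(i + 3) + 3.
Then T(i+1) = T(i) + ((-3)^i(4i + 15)) = (-(-3)^i(i + 3) + 3) + ((-3)^i(4i + 15)).
Simplifying, T(i+1) = 3(-3)^i·i + 12(-3)^i + 3 = -(-3)^(i+1)((i+1) + 3) + 3,
which is the closed form with n = i+1.
This completes the induction.

T(n) = -(-3)^n(n + 3) + 3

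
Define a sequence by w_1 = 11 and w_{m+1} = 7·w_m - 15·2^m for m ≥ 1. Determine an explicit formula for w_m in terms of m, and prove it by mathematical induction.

w_m = 3·2^m + 5·7^(m - 1)

Computing the first terms: w_1 = 11, w_2 = 47, w_3 = 269. This suggests w_m = 3·2^m + 5·7^(m - 1).
For the base case m = 1: the formula gives 11 = 11 = w_1.
Inductive step: assume the claim holds for m = j, so w_j = 3·2^j + 5·7^(j - 1).
Then w_{j+1} = 7·w_j - 15·2^j = 7·(3·2^j + 5·7^(j - 1)) - 15·2^j = 3·2^(j + 1) + 5·7^j = 3·2^(j+1) + 5·7^((j+1) - 1),
which is the claimed formula at m = j+1.
Hence, by induction on m, the claim holds for every m ≥ 1.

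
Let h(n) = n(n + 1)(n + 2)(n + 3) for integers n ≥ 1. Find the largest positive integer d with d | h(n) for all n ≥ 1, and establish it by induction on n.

Computing the first values: h(1) = 24 and h(2) = 120; gcd(24, 120) = 24, so d ≤ 24.
We prove 24 | n(n + 1)(n + 2)(n + 3) for all n ≥ 1 by induction on n.
Base step (n = 1): h(1) = 24 = 24·(1), so 24 | h(1).
Inductive step: assume the claim holds for n = k, i.e. 24 | h(k). Then
h(k+1) − h(k) = (k+1)·(k+2)·(k+3)·(k+4) − k·(k+1)·(k+2)·(k+3) = (k+1)·(k+2)·(k+3)·[(k+4) − k] = 4·(k+1)·(k+2)·(k+3). The product of 3 consecutive integers is divisible by (3)! = 6, so h(k+1) − h(k) is divisible by 4·6 = 24. By the inductive hypothesis 24 | h(k), hence 24 | h(k+1).
By induction, the statement is established for all n ≥ 1.
Therefore the largest such d is 24.

d = 24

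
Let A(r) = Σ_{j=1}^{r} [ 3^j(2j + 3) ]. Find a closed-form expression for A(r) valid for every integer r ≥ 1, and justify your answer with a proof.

A(r) = 3·3^r(r + 1) - 3

We claim A(r) = 3·3^r(r + 1) - 3 for all r ≥ 1.
Base case (r = 1): A(1) = 15, and the closed form gives 15. They agree.
For the inductive step, assume it holds for an arbitrary j ≥ 1, so A(j) = 3·3^j(j + 1) - 3.
Then A(j+1) = A(j) + (3^(j + 1)(2j + 5)) = (3·3^j(j + 1) - 3) + (3^(j + 1)(2j + 5)).
Simplifying, A(j+1) = 9·3^j·j + 18·3^j - 3 = 3·3^(j+1)((j+1) + 1) - 3,
which is the closed form with r = j+1.
By the principle of mathematical induction, the result holds for all r ≥ 1.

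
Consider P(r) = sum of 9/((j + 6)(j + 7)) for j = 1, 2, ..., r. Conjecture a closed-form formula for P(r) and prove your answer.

We claim P(r) = 9r/(7(r + 7)) for all r ≥ 1.
When r = 1: P(1) = 9/56, and the closed form gives 9/56. They agree.
Inductive step: suppose the statement holds for some j ≥ 1, so P(j) = 9j/(7(j + 7)).
Then P(j+1) = P(j) + (9/((j + 7)(j + 8))) = (9j/(7(j + 7))) + (9/((j + 7)(j + 8))).
Simplifying, P(j+1) = 9(j + 1)/(7(j + 8)) = 9(j+1)/(7((j+1) + 7)),
which is the closed form with r = j+1.
This completes the induction.

P(r) = 9r/(7(r + 7))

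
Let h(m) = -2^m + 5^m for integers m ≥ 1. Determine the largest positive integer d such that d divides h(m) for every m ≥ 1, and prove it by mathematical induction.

d = 3

Computing the first values: h(1) = 3 and h(2) = 21; gcd(3, 21) = 3, so d ≤ 3.
We prove 3 | -2^m + 5^m for all m ≥ 1 by induction on m.
When m = 1: h(1) = 3 = 3·(1), so 3 | h(1).
Suppose the result is true for m = p, i.e. 3 | h(p). Then
5^{p+1} − 2^{p+1} = 5·5^p − 2·2^p = 5·(5^p − 2^p) + (3)·2^p. The first term is divisible by 3 by the inductive hypothesis, and the second term (3)·2^p is divisible by 3 since 3 | 3. Hence 3 | h(p+1).
This completes the induction.
Therefore the largest such d is 3.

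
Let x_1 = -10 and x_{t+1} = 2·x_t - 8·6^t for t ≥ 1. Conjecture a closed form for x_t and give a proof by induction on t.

x_t = 2^t - 2·6^t

Computing the first terms: x_1 = -10, x_2 = -68, x_3 = -424. This suggests x_t = 2^t - 2·6^t.
When t = 1: the formula gives -10 = -10 = x_1.
Inductive step: assume the claim holds for t = j, so x_j = 2^j - 2·6^j.
Then x_{j+1} = 2·x_j - 8·6^j = 2·(2^j - 2·6^j) - 8·6^j = 2^(j + 1) - 2·6^(j + 1),
which is the claimed formula at t = j+1.
Hence, by induction on t, the claim holds for every t ≥ 1.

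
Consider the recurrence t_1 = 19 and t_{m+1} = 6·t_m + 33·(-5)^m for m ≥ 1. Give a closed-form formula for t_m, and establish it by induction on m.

t_m = -3(-5)^m + 4·6^(m - 1)

Computing the first terms: t_1 = 19, t_2 = -51, t_3 = 519. This suggests t_m = -3(-5)^m + 4·6^(m - 1).
Base case (m = 1): the formula gives 19 = 19 = t_1.
Inductive step: assume the claim holds for m = i, so t_i = -3(-5)^i + 4·6^(i - 1).
Then t_{i+1} = 6·t_i + 33·(-5)^i = 6·(-3(-5)^i + 4·6^(i - 1)) + 33·(-5)^i = -3(-5)^(i + 1) + 4·6^i = -3(-5)^(i+1) + 4·6^((i+1) - 1),
which is the claimed formula at m = i+1.
By induction, the statement is established for all m ≥ 1.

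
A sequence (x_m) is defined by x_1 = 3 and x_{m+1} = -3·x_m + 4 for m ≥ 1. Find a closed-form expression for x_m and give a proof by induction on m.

Computing the first terms: x_1 = 3, x_2 = -5, x_3 = 19. This suggests x_m = 2(-3)^(m - 1) + 1.
For the base case m = 1: the formula gives 3 = 3 = x_1.
Inductive step: assume the claim holds for m = i, so x_i = 2(-3)^(i - 1) + 1.
Then x_{i+1} = -3·x_i + 4 = -3·(2(-3)^(i - 1) + 1) + 4 = 2(-3)^i + 1 = 2(-3)^((i+1) - 1) + 1,
which is the claimed formula at m = i+1.
By induction, the statement is established for all m ≥ 1.

x_m = 2(-3)^(m - 1) + 1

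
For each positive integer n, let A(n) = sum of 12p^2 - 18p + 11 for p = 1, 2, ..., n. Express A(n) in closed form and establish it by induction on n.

We claim A(n) = n(4n^2 - 3n + 4) for all n ≥ 1.
For the base case n = 1: A(1) = 5, and the closed form gives 5. They agree.
Inductive step: suppose the statement holds for some p ≥ 1, so A(p) = p(4p^2 - 3p + 4).
Then A(p+1) = A(p) + (12p^2 + 6p + 5) = (p(4p^2 - 3p + 4)) + (12p^2 + 6p + 5).
Simplifying, A(p+1) = (p + 1)(4p^2 + 5p + 5) = (p+1)(4(p+1)^2 - 3(p+1) + 4),
which is the closed form with n = p+1.
Hence, by induction on n, the claim holds for every n ≥ 1.

A(n) = n(4n^2 - 3n + 4)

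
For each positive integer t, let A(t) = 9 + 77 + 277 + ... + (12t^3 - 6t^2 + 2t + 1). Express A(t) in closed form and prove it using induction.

A(t) = t(3t^3 + 4t^2 + t + 1)

We claim A(t) = t(3t^3 + 4t^2 + t + 1) for all t ≥ 1.
Base case (t = 1): A(1) = 9, and the closed form gives 9. They agree.
Suppose the result is true for t = m, so A(m) = m(3m^3 + 4m^2 + m + 1).
Then A(m+1) = A(m) + (12m^3 + 30m^2 + 26m + 9) = (m(3m^3 + 4m^2 + m + 1)) + (12m^3 + 30m^2 + 26m + 9).
Simplifying, A(m+1) = (m + 1)(3m^3 + 13m^2 + 18m + 9) = (m+1)(3(m+1)^3 + 4(m+1)^2 + (m+1) + 1),
which is the closed form with t = m+1.
Hence, by induction on t, the claim holds for every t ≥ 1.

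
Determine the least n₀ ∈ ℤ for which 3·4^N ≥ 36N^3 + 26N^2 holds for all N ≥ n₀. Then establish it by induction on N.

n₀ = 6

At N = 5: 3072 < 5150, so the inequality fails and n₀ ≥ 6. We prove 3·4^N ≥ 36N^3 + 26N^2 for all N ≥ 6.
Base step (N = 6): 3·4^N = 12288 and 36N^3 + 26N^2 = 8712, so 12288 ≥ 8712.
Inductive step: assume the claim holds for N = r, so 3·4^r ≥ 36r^3 + 26r^2.
Then 3·4^(r + 1) = 4·(3·4^r) ≥ 4·(36r^3 + 26r^2).
Also, for r ≥ 6 we have 4·(36r^3 + 26r^2) ≥ 36(r+1)^3 + 26(r+1)^2, since 4·(36r^3 + 26r^2) − (36(r+1)^3 + 26(r+1)^2) = 108r^3 - 30r^2 - 160r - 62, which is nonnegative for all r ≥ 6.
Combining, 3·4^(r + 1) ≥ 36(r+1)^3 + 26(r+1)^2.
By the principle of mathematical induction, the result holds for all N ≥ 6.
Hence the smallest such n₀ is 6.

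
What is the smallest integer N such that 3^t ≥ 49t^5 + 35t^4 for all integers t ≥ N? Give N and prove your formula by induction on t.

N = 17

At t = 16: 43046721 < 53673984, so the inequality fails and N ≥ 17. We prove 3^t ≥ 49t^5 + 35t^4 for all t ≥ 17.
Base case (t = 17): 3^t = 129140163 and 49t^5 + 35t^4 = 72496228, so 129140163 ≥ 72496228.
Inductive step: suppose the statement holds for some j ≥ 17, so 3^j ≥ 49j^5 + 35j^4.
Then 3^(j + 1) = 3·(3^j) ≥ 3·(49j^5 + 35j^4).
Also, for j ≥ 17 we have 3·(49j^5 + 35j^4) ≥ 49(j+1)^5 + 35(j+1)^4, since 3·(49j^5 + 35j^4) − (49(j+1)^5 + 35(j+1)^4) = 98j^5 - 175j^4 - 630j^3 - 700j^2 - 385j - 84, which is nonnegative for all j ≥ 17.
Combining, 3^(j + 1) ≥ 49(j+1)^5 + 35(j+1)^4.
By induction, the statement is established for all t ≥ 17.
Hence the smallest such N is 17.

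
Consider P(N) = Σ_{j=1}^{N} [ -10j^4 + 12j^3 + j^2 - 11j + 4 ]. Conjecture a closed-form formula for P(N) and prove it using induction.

P(N) = -N(2N^4 + 2N^3 - 3N^2 + 2N + 1)

We claim P(N) = -N(2N^4 + 2N^3 - 3N^2 + 2N + 1) for all N ≥ 1.
When N = 1: P(1) = -4, and the closed form gives -4. They agree.
Suppose the result is true for N = j, so P(j) = j(-2j^4 - 2j^3 + 3j^2 - 2j - 1).
Then P(j+1) = P(j) + (-10j^4 - 28j^3 - 23j^2 - 13j - 4) = (j(-2j^4 - 2j^3 + 3j^2 - 2j - 1)) + (-10j^4 - 28j^3 - 23j^2 - 13j - 4).
Simplifying, P(j+1) = -(j + 1)(2j^4 + 10j^3 + 15j^2 + 10j + 4) = -(j+1)(2(j+1)^4 + 2(j+1)^3 - 3(j+1)^2 + 2(j+1) + 1),
which is the closed form with N = j+1.
By the principle of mathematical induction, the result holds for all N ≥ 1.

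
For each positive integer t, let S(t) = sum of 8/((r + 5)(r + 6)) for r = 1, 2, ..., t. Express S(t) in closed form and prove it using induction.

We claim S(t) = 4t/(3(t + 6)) for all t ≥ 1.
Base step (t = 1): S(1) = 4/21, and the closed form gives 4/21. They agree.
Inductive step: assume the claim holds for t = r, so S(r) = 4r/(3(r + 6)).
Then S(r+1) = S(r) + (8/((r + 6)(r + 7))) = (4r/(3(r + 6))) + (8/((r + 6)(r + 7))).
Simplifying, S(r+1) = 4(r + 1)/(3(r + 7)) = 4(r+1)/(3((r+1) + 6)),
which is the closed form with t = r+1.
Hence, by induction on t, the claim holds for every t ≥ 1.

S(t) = 4t/(3(t + 6))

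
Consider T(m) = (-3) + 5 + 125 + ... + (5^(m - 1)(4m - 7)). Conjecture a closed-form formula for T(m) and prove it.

T(m) = 5^m(m - 2) + 2

We claim T(m) = 5^m(m - 2) + 2 for all m ≥ 1.
Base case (m = 1): T(1) = -3, and the closed form gives -3. They agree.
Inductive step: assume the claim holds for m = k, so T(k) = 5^k(k - 2) + 2.
Then T(k+1) = T(k) + (5^k(4k - 3)) = (5^k(k - 2) + 2) + (5^k(4k - 3)).
Simplifying, T(k+1) = 5^(k + 1)k - 5^(k + 1) + 2 = 5^(k+1)((k+1) - 2) + 2,
which is the closed form with m = k+1.
By induction, the statement is established for all m ≥ 1.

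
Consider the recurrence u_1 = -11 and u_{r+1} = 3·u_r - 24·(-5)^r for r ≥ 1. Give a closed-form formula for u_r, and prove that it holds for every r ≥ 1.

u_r = 3(-5)^r + 4·3^(r - 1)

Computing the first terms: u_1 = -11, u_2 = 87, u_3 = -339. This suggests u_r = 3(-5)^r + 4·3^(r - 1).
For the base case r = 1: the formula gives -11 = -11 = u_1.
Inductive step: assume the claim holds for r = j, so u_j = 3(-5)^j + 4·3^(j - 1).
Then u_{j+1} = 3·u_j - 24·(-5)^j = 3·(3(-5)^j + 4·3^(j - 1)) - 24·(-5)^j = 3(-5)^(j + 1) + 4·3^j = 3(-5)^(j+1) + 4·3^((j+1) - 1),
which is the claimed formula at r = j+1.
By induction, the statement is established for all r ≥ 1.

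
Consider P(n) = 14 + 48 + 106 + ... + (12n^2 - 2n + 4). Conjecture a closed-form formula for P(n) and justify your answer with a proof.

P(n) = n(4n^2 + 5n + 5)

We claim P(n) = n(4n^2 + 5n + 5) for all n ≥ 1.
Base case (n = 1): P(1) = 14, and the closed form gives 14. They agree.
Suppose the result is true for n = m, so P(m) = m(4m^2 + 5m + 5).
Then P(m+1) = P(m) + (12m^2 + 22m + 14) = (m(4m^2 + 5m + 5)) + (12m^2 + 22m + 14).
Simplifying, P(m+1) = (m + 1)(4m^2 + 13m + 14) = (m+1)(4(m+1)^2 + 5(m+1) + 5),
which is the closed form with n = m+1.
By the principle of mathematical induction, the result holds for all n ≥ 1.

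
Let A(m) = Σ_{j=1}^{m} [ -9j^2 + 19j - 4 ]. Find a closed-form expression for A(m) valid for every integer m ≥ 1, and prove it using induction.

A(m) = -m(3m^2 - 5m - 4)

We claim A(m) = -m(3m^2 - 5m - 4) for all m ≥ 1.
Base step (m = 1): A(1) = 6, and the closed form gives 6. They agree.
For the inductive step, assume it holds for an arbitrary j ≥ 1, so A(j) = j(-3j^2 + 5j + 4).
Then A(j+1) = A(j) + (-9j^2 + j + 6) = (j(-3j^2 + 5j + 4)) + (-9j^2 + j + 6).
Simplifying, A(j+1) = -(j + 1)(3j^2 + j - 6) = -(j+1)(3(j+1)^2 - 5(j+1) - 4),
which is the closed form with m = j+1.
Hence, by induction on m, the claim holds for every m ≥ 1.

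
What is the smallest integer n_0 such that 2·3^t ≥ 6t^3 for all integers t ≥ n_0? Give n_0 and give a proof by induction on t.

At t = 5: 486 < 750, so the inequality fails and n_0 ≥ 6. We prove 2·3^t ≥ 6t^3 for all t ≥ 6.
Base step (t = 6): 2·3^t = 1458 and 6t^3 = 1296, so 1458 ≥ 1296.
Suppose the result is true for t = k, so 2·3^k ≥ 6k^3.
Then 2·3^(k + 1) = 3·(2·3^k) ≥ 3·(6k^3).
Also, for k ≥ 6 we have 3·(6k^3) ≥ 6(k+1)^3, since 3 ≥ (1 + 1/k)^3 for all k ≥ 6.
Combining, 2·3^(k + 1) ≥ 6(k+1)^3.
Hence, by induction on t, the claim holds for every t ≥ 6.
Hence the smallest such n_0 is 6.

n_0 = 6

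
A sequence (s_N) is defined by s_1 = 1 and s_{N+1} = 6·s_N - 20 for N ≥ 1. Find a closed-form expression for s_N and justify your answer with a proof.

Computing the first terms: s_1 = 1, s_2 = -14, s_3 = -104. This suggests s_N = -3·6^(N - 1) + 4.
For the base case N = 1: the formula gives 1 = 1 = s_1.
For the inductive step, assume it holds for an arbitrary i ≥ 1, so s_i = -3·6^(i - 1) + 4.
Then s_{i+1} = 6·s_i - 20 = 6·(-3·6^(i - 1) + 4) - 20 = -3·6^i + 4 = -3·6^((i+1) - 1) + 4,
which is the claimed formula at N = i+1.
Hence, by induction on N, the claim holds for every N ≥ 1.

s_N = -3·6^(N - 1) + 4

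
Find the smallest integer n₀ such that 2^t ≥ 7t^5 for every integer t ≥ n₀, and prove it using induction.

At t = 26: 67108864 < 83169632, so the inequality fails and n₀ ≥ 27. We prove 2^t ≥ 7t^5 for all t ≥ 27.
When t = 27: 2^t = 134217728 and 7t^5 = 100442349, so 134217728 ≥ 100442349.
Inductive step: assume the claim holds for t = j, so 2^j ≥ 7j^5.
Then 2^(j + 1) = 2·(2^j) ≥ 2·(7j^5).
Also, for j ≥ 27 we have 2·(7j^5) ≥ 7(j+1)^5, since 2 ≥ (1 + 1/j)^5 for all j ≥ 27.
Combining, 2^(j + 1) ≥ 7(j+1)^5.
This completes the induction.
Hence the smallest such n₀ is 27.

n₀ = 27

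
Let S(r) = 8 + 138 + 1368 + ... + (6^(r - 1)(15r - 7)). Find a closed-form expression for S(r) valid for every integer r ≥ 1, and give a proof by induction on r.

S(r) = 6^r(3r - 2) + 2

We claim S(r) = 6^r(3r - 2) + 2 for all r ≥ 1.
Base step (r = 1): S(1) = 8, and the closed form gives 8. They agree.
Inductive step: suppose the statement holds for some i ≥ 1, so S(i) = 6^i(3i - 2) + 2.
Then S(i+1) = S(i) + (6^i(15i + 8)) = (6^i(3i - 2) + 2) + (6^i(15i + 8)).
Simplifying, S(i+1) = 18·6^i·i + 6·6^i + 2 = 6^(i+1)(3(i+1) - 2) + 2,
which is the closed form with r = i+1.
Hence, by induction on r, the claim holds for every r ≥ 1.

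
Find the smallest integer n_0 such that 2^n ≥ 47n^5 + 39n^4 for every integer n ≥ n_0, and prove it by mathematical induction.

At n = 30: 1073741824 < 1173690000, so the inequality fails and n_0 ≥ 31. We prove 2^n ≥ 47n^5 + 39n^4 for all n ≥ 31.
Base case (n = 31): 2^n = 2147483648 and 47n^5 + 39n^4 = 1381587416, so 2147483648 ≥ 1381587416.
Inductive step: suppose the statement holds for some p ≥ 31, so 2^p ≥ 47p^5 + 39p^4.
Then 2^(p + 1) = 2·(2^p) ≥ 2·(47p^5 + 39p^4).
Also, for p ≥ 31 we have 2·(47p^5 + 39p^4) ≥ 47(p+1)^5 + 39(p+1)^4, since 2·(47p^5 + 39p^4) − (47(p+1)^5 + 39(p+1)^4) = 47p^5 - 196p^4 - 626p^3 - 704p^2 - 391p - 86, which is nonnegative for all p ≥ 31.
Combining, 2^(p + 1) ≥ 47(p+1)^5 + 39(p+1)^4.
This completes the induction.
Hence the smallest such n_0 is 31.

n_0 = 31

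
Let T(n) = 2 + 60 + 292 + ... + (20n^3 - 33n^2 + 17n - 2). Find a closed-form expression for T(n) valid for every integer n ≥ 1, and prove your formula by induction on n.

T(n) = n(5n^3 - n^2 - 3n + 1)

We claim T(n) = n(5n^3 - n^2 - 3n + 1) for all n ≥ 1.
Base case (n = 1): T(1) = 2, and the closed form gives 2. They agree.
Suppose the result is true for n = m, so T(m) = m(5m^3 - m^2 - 3m + 1).
Then T(m+1) = T(m) + (20m^3 + 27m^2 + 11m + 2) = (m(5m^3 - m^2 - 3m + 1)) + (20m^3 + 27m^2 + 11m + 2).
Simplifying, T(m+1) = (m + 1)(5m^3 + 14m^2 + 10m + 2) = (m+1)(5(m+1)^3 - (m+1)^2 - 3(m+1) + 1),
which is the closed form with n = m+1.
By the principle of mathematical induction, the result holds for all n ≥ 1.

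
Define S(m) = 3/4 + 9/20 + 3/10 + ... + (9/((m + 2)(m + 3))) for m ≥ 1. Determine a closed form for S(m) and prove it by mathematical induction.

S(m) = 3m/(m + 3)

We claim S(m) = 3m/(m + 3) for all m ≥ 1.
For the base case m = 1: S(1) = 3/4, and the closed form gives 3/4. They agree.
Inductive step: suppose the statement holds for some k ≥ 1, so S(k) = 3k/(k + 3).
Then S(k+1) = S(k) + (9/((k + 3)(k + 4))) = (3k/(k + 3)) + (9/((k + 3)(k + 4))).
Simplifying, S(k+1) = 3(k + 1)/(k + 4) = 3(k+1)/((k+1) + 3),
which is the closed form with m = k+1.
Hence, by induction on m, the claim holds for every m ≥ 1.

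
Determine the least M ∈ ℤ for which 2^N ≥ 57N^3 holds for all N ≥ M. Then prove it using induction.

M = 19

At N = 18: 262144 < 332424, so the inequality fails and M ≥ 19. We prove 2^N ≥ 57N^3 for all N ≥ 19.
When N = 19: 2^N = 524288 and 57N^3 = 390963, so 524288 ≥ 390963.
Inductive step: suppose the statement holds for some p ≥ 19, so 2^p ≥ 57p^3.
Then 2^(p + 1) = 2·(2^p) ≥ 2·(57p^3).
Also, for p ≥ 19 we have 2·(57p^3) ≥ 57(p+1)^3, since 2 ≥ (1 + 1/p)^3 for all p ≥ 19.
Combining, 2^(p + 1) ≥ 57(p+1)^3.
By the principle of mathematical induction, the result holds for all N ≥ 19.
Hence the smallest such M is 19.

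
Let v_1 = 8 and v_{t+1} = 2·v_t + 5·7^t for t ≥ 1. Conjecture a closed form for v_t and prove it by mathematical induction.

Computing the first terms: v_1 = 8, v_2 = 51, v_3 = 347. This suggests v_t = 2^(t - 1) + 7^t.
When t = 1: the formula gives 8 = 8 = v_1.
Suppose the result is true for t = m, so v_m = 2^(m - 1) + 7^m.
Then v_{m+1} = 2·v_m + 5·7^m = 2·(2^(m - 1) + 7^m) + 5·7^m = 2^m + 7^(m + 1) = 2^((m+1) - 1) + 7^(m+1),
which is the claimed formula at t = m+1.
By the principle of mathematical induction, the result holds for all t ≥ 1.

v_t = 2^(t - 1) + 7^t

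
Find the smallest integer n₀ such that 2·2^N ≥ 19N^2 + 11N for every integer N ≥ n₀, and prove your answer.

n₀ = 10

At N = 9: 1024 < 1638, so the inequality fails and n₀ ≥ 10. We prove 2·2^N ≥ 19N^2 + 11N for all N ≥ 10.
Base step (N = 10): 2·2^N = 2048 and 19N^2 + 11N = 2010, so 2048 ≥ 2010.
Inductive step: suppose the statement holds for some j ≥ 10, so 2·2^j ≥ 19j^2 + 11j.
Then 2·2^(j + 1) = 2·(2·2^j) ≥ 2·(19j^2 + 11j).
Also, for j ≥ 10 we have 2·(19j^2 + 11j) ≥ 19(j+1)^2 + 11(j+1), since 2·(19j^2 + 11j) − (19(j+1)^2 + 11(j+1)) = 19j^2 - 27j - 30, which is nonnegative for all j ≥ 10.
Combining, 2·2^(j + 1) ≥ 19(j+1)^2 + 11(j+1).
By the principle of mathematical induction, the result holds for all N ≥ 10.
Hence the smallest such n₀ is 10.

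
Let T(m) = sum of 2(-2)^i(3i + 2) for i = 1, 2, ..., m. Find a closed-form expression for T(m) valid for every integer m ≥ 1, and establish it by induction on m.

T(m) = 4(-2)^m(m + 1) - 4

We claim T(m) = 4(-2)^m(m + 1) - 4 for all m ≥ 1.
Base case (m = 1): T(1) = -20, and the closed form gives -20. They agree.
Suppose the result is true for m = i, so T(i) = 4(-2)^i(i + 1) - 4.
Then T(i+1) = T(i) + ((-2)^(i + 2)(-3i - 5)) = (4(-2)^i(i + 1) - 4) + ((-2)^(i + 2)(-3i - 5)).
Simplifying, T(i+1) = -8(-2)^i·i - 16(-2)^i - 4 = 4(-2)^(i+1)((i+1) + 1) - 4,
which is the closed form with m = i+1.
By the principle of mathematical induction, the result holds for all m ≥ 1.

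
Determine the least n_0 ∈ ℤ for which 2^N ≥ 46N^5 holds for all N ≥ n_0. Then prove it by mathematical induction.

n_0 = 31

At N = 30: 1073741824 < 1117800000, so the inequality fails and n_0 ≥ 31. We prove 2^N ≥ 46N^5 for all N ≥ 31.
Base case (N = 31): 2^N = 2147483648 and 46N^5 = 1316940946, so 2147483648 ≥ 1316940946.
For the inductive step, assume it holds for an arbitrary p ≥ 31, so 2^p ≥ 46p^5.
Then 2^(p + 1) = 2·(2^p) ≥ 2·(46p^5).
Also, for p ≥ 31 we have 2·(46p^5) ≥ 46(p+1)^5, since 2 ≥ (1 + 1/p)^5 for all p ≥ 31.
Combining, 2^(p + 1) ≥ 46(p+1)^5.
By the principle of mathematical induction, the result holds for all N ≥ 31.
Hence the smallest such n_0 is 31.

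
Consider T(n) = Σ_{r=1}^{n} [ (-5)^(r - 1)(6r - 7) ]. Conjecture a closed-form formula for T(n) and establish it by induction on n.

We claim T(n) = (-5)^n(-n + 1) - 1 for all n ≥ 1.
Base case (n = 1): T(1) = -1, and the closed form gives -1. They agree.
Suppose the result is true for n = r, so T(r) = (-5)^r(-r + 1) - 1.
Then T(r+1) = T(r) + ((-5)^r(6r - 1)) = ((-5)^r(-r + 1) - 1) + ((-5)^r(6r - 1)).
Simplifying, T(r+1) = 5(-5)^r·r - 1 = (-5)^(r+1)(-(r+1) + 1) - 1,
which is the closed form with n = r+1.
By induction, the statement is established for all n ≥ 1.

T(n) = (-5)^n(-n + 1) - 1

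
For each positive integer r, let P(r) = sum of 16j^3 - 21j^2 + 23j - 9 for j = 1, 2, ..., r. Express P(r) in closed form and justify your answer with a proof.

P(r) = r(4r^3 + r^2 + 5r - 1)

We claim P(r) = r(4r^3 + r^2 + 5r - 1) for all r ≥ 1.
When r = 1: P(1) = 9, and the closed form gives 9. They agree.
Inductive step: assume the claim holds for r = j, so P(j) = j(4j^3 + j^2 + 5j - 1).
Then P(j+1) = P(j) + (16j^3 + 27j^2 + 29j + 9) = (j(4j^3 + j^2 + 5j - 1)) + (16j^3 + 27j^2 + 29j + 9).
Simplifying, P(j+1) = (j + 1)(4j^3 + 13j^2 + 19j + 9) = (j+1)(4(j+1)^3 + (j+1)^2 + 5(j+1) - 1),
which is the closed form with r = j+1.
By the principle of mathematical induction, the result holds for all r ≥ 1.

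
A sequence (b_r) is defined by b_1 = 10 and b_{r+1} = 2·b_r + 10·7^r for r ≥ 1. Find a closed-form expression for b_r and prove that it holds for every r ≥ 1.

b_r = -2^(r + 1) + 2·7^r

Computing the first terms: b_1 = 10, b_2 = 90, b_3 = 670. This suggests b_r = -2^(r + 1) + 2·7^r.
For the base case r = 1: the formula gives 10 = 10 = b_1.
Suppose the result is true for r = i, so b_i = -2^(i + 1) + 2·7^i.
Then b_{i+1} = 2·b_i + 10·7^i = 2·(-2^(i + 1) + 2·7^i) + 10·7^i = -2^(i + 2) + 2·7^(i + 1) = -2^((i+1) + 1) + 2·7^(i+1),
which is the claimed formula at r = i+1.
Hence, by induction on r, the claim holds for every r ≥ 1.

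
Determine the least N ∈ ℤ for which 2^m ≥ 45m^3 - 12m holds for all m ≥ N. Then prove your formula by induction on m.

At m = 18: 262144 < 262224, so the inequality fails and N ≥ 19. We prove 2^m ≥ 45m^3 - 12m for all m ≥ 19.
For the base case m = 19: 2^m = 524288 and 45m^3 - 12m = 308427, so 524288 ≥ 308427.
Suppose the result is true for m = p, so 2^p ≥ 45p^3 - 12p.
Then 2^(p + 1) = 2·(2^p) ≥ 2·(45p^3 - 12p).
Also, for p ≥ 19 we have 2·(45p^3 - 12p) ≥ 45(p+1)^3 - 12(p+1), since 2·(45p^3 - 12p) − (45(p+1)^3 - 12(p+1)) = 45p^3 - 135p^2 - 147p - 33, which is nonnegative for all p ≥ 19.
Combining, 2^(p + 1) ≥ 45(p+1)^3 - 12(p+1).
By the principle of mathematical induction, the result holds for all m ≥ 19.
Hence the smallest such N is 19.

N = 19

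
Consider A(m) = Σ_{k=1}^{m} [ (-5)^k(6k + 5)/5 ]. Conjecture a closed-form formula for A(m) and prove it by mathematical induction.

We claim A(m) = (-5)^m(m + 1) - 1 for all m ≥ 1.
For the base case m = 1: A(1) = -11, and the closed form gives -11. They agree.
Inductive step: suppose the statement holds for some k ≥ 1, so A(k) = (-5)^k(k + 1) - 1.
Then A(k+1) = A(k) + ((-5)^k(-6k - 11)) = ((-5)^k(k + 1) - 1) + ((-5)^k(-6k - 11)).
Simplifying, A(k+1) = -5(-5)^k·k - 10(-5)^k - 1 = (-5)^(k+1)((k+1) + 1) - 1,
which is the closed form with m = k+1.
By the principle of mathematical induction, the result holds for all m ≥ 1.

A(m) = (-5)^m(m + 1) - 1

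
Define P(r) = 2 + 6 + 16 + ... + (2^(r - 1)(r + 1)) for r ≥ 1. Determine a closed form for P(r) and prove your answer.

We claim P(r) = 2^r·r for all r ≥ 1.
When r = 1: P(1) = 2, and the closed form gives 2. They agree.
Inductive step: assume the claim holds for r = m, so P(m) = 2^m·m.
Then P(m+1) = P(m) + (2^m(m + 2)) = (2^m·m) + (2^m(m + 2)).
Simplifying, P(m+1) = 2^(m + 1)(m + 1) = 2^(m+1)·(m+1),
which is the closed form with r = m+1.
Hence, by induction on r, the claim holds for every r ≥ 1.

P(r) = 2^r·r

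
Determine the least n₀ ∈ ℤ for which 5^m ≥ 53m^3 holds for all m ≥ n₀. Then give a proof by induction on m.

At m = 5: 3125 < 6625, so the inequality fails and n₀ ≥ 6. We prove 5^m ≥ 53m^3 for all m ≥ 6.
Base case (m = 6): 5^m = 15625 and 53m^3 = 11448, so 15625 ≥ 11448.
Inductive step: assume the claim holds for m = j, so 5^j ≥ 53j^3.
Then 5^(j + 1) = 5·(5^j) ≥ 5·(53j^3).
Also, for j ≥ 6 we have 5·(53j^3) ≥ 53(j+1)^3, since 5 ≥ (1 + 1/j)^3 for all j ≥ 6.
Combining, 5^(j + 1) ≥ 53(j+1)^3.
Hence, by induction on m, the claim holds for every m ≥ 6.
Hence the smallest such n₀ is 6.

n₀ = 6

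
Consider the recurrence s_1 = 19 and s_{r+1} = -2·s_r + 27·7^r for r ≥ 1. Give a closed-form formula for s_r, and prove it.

Computing the first terms: s_1 = 19, s_2 = 151, s_3 = 1021. This suggests s_r = (-2)^r + 3·7^r.
When r = 1: the formula gives 19 = 19 = s_1.
Suppose the result is true for r = k, so s_k = (-2)^k + 3·7^k.
Then s_{k+1} = -2·s_k + 27·7^k = -2·((-2)^k + 3·7^k) + 27·7^k = (-2)^(k + 1) + 3·7^(k + 1),
which is the claimed formula at r = k+1.
Hence, by induction on r, the claim holds for every r ≥ 1.

s_r = (-2)^r + 3·7^r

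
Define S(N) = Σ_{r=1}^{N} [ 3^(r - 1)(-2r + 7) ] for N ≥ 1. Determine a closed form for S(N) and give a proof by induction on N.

We claim S(N) = 3^N(-N + 4) - 4 for all N ≥ 1.
For the base case N = 1: S(1) = 5, and the closed form gives 5. They agree.
Suppose the result is true for N = r, so S(r) = 3^r(-r + 4) - 4.
Then S(r+1) = S(r) + (3^r(-2r + 5)) = (3^r(-r + 4) - 4) + (3^r(-2r + 5)).
Simplifying, S(r+1) = -3^(r + 1)r + 3^(r + 2) - 4 = 3^(r+1)(-(r+1) + 4) - 4,
which is the closed form with N = r+1.
By the principle of mathematical induction, the result holds for all N ≥ 1.

S(N) = 3^N(-N + 4) - 4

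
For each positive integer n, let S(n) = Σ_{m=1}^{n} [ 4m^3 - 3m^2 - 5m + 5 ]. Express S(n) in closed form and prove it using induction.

S(n) = n(n^3 + n^2 - 3n + 2)

We claim S(n) = n(n^3 + n^2 - 3n + 2) for all n ≥ 1.
For the base case n = 1: S(1) = 1, and the closed form gives 1. They agree.
Inductive step: assume the claim holds for n = m, so S(m) = m(m^3 + m^2 - 3m + 2).
Then S(m+1) = S(m) + (4m^3 + 9m^2 + m + 1) = (m(m^3 + m^2 - 3m + 2)) + (4m^3 + 9m^2 + m + 1).
Simplifying, S(m+1) = (m + 1)(m^3 + 4m^2 + 2m + 1) = (m+1)((m+1)^3 + (m+1)^2 - 3(m+1) + 2),
which is the closed form with n = m+1.
By the principle of mathematical induction, the result holds for all n ≥ 1.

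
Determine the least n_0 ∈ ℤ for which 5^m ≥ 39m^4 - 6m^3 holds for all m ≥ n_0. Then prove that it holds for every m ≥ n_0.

At m = 7: 78125 < 91581, so the inequality fails and n_0 ≥ 8. We prove 5^m ≥ 39m^4 - 6m^3 for all m ≥ 8.
When m = 8: 5^m = 390625 and 39m^4 - 6m^3 = 156672, so 390625 ≥ 156672.
Inductive step: suppose the statement holds for some j ≥ 8, so 5^j ≥ 39j^4 - 6j^3.
Then 5^(j + 1) = 5·(5^j) ≥ 5·(39j^4 - 6j^3).
Also, for j ≥ 8 we have 5·(39j^4 - 6j^3) ≥ 39(j+1)^4 - 6(j+1)^3, since 5·(39j^4 - 6j^3) − (39(j+1)^4 - 6(j+1)^3) = 156j^4 - 180j^3 - 216j^2 - 138j - 33, which is nonnegative for all j ≥ 8.
Combining, 5^(j + 1) ≥ 39(j+1)^4 - 6(j+1)^3.
By induction, the statement is established for all m ≥ 8.
Hence the smallest such n_0 is 8.

n_0 = 8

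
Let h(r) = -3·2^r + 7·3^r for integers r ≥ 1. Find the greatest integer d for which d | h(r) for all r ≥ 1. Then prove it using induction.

Computing the first values: h(1) = 15 and h(2) = 51; gcd(15, 51) = 3, so d ≤ 3.
We prove 3 | -3·2^r + 7·3^r for all r ≥ 1 by induction on r.
Base step (r = 1): h(1) = 15 = 3·(5), so 3 | h(1).
Inductive step: suppose the statement holds for some j ≥ 1, i.e. 3 | h(j). Then
h(j+1) − 3·h(j) = (-3·2^(j+1) + 7·3^(j+1)) − 3·(-3·2^j + 7·3^j) = (-3)·2^j·(2 − 3) = (3)·2^j. Since 3 | h(j) by the inductive hypothesis, 3 | 3·h(j); and 3 | 3 since 3 = 3·1. Therefore 3 | h(j+1).
This completes the induction.
Therefore the largest such d is 3.

d = 3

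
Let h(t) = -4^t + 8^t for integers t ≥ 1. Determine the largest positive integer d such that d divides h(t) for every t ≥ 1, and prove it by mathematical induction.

Computing the first values: h(1) = 4 and h(2) = 48; gcd(4, 48) = 4, so d ≤ 4.
We prove 4 | -4^t + 8^t for all t ≥ 1 by induction on t.
Base step (t = 1): h(1) = 4 = 4·(1), so 4 | h(1).
Suppose the result is true for t = m, i.e. 4 | h(m). Then
8^{m+1} − 4^{m+1} = 8·8^m − 4·4^m = 8·(8^m − 4^m) + (4)·4^m. The first term is divisible by 4 by the inductive hypothesis, and the second term (4)·4^m is divisible by 4 since 4 | 4. Hence 4 | h(m+1).
Hence, by induction on t, the claim holds for every t ≥ 1.
Therefore the largest such d is 4.

d = 4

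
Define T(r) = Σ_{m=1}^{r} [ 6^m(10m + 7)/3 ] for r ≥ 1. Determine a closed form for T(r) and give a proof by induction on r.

T(r) = 2·6^r(2r + 1) - 2

We claim T(r) = 2·6^r(2r + 1) - 2 for all r ≥ 1.
When r = 1: T(1) = 34, and the closed form gives 34. They agree.
Inductive step: suppose the statement holds for some m ≥ 1, so T(m) = 2·6^m(2m + 1) - 2.
Then T(m+1) = T(m) + (6^m(20m + 34)) = (2·6^m(2m + 1) - 2) + (6^m(20m + 34)).
Simplifying, T(m+1) = 24·6^m·m + 36·6^m - 2 = 2·6^(m+1)(2(m+1) + 1) - 2,
which is the closed form with r = m+1.
By the principle of mathematical induction, the result holds for all r ≥ 1.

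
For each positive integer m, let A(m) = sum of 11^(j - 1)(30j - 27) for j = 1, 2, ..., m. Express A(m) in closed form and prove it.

A(m) = 3·11^m(m - 1) + 3

We claim A(m) = 3·11^m(m - 1) + 3 for all m ≥ 1.
When m = 1: A(1) = 3, and the closed form gives 3. They agree.
Inductive step: suppose the statement holds for some j ≥ 1, so A(j) = 3·11^j(j - 1) + 3.
Then A(j+1) = A(j) + (11^j(30j + 3)) = (3·11^j(j - 1) + 3) + (11^j(30j + 3)).
Simplifying, A(j+1) = 33·11^j·j + 3 = 3·11^(j+1)((j+1) - 1) + 3,
which is the closed form with m = j+1.
By induction, the statement is established for all m ≥ 1.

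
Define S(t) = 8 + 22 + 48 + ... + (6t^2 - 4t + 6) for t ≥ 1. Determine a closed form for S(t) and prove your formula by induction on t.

We claim S(t) = t(2t^2 + t + 5) for all t ≥ 1.
For the base case t = 1: S(1) = 8, and the closed form gives 8. They agree.
For the inductive step, assume it holds for an arbitrary m ≥ 1, so S(m) = m(2m^2 + m + 5).
Then S(m+1) = S(m) + (6m^2 + 8m + 8) = (m(2m^2 + m + 5)) + (6m^2 + 8m + 8).
Simplifying, S(m+1) = (m + 1)(2m^2 + 5m + 8) = (m+1)(2(m+1)^2 + (m+1) + 5),
which is the closed form with t = m+1.
By induction, the statement is established for all t ≥ 1.

S(t) = t(2t^2 + t + 5)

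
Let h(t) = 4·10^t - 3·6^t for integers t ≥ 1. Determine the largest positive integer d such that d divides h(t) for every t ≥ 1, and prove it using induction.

Computing the first values: h(1) = 22 and h(2) = 292; gcd(22, 292) = 2, so d ≤ 2.
We prove 2 | 4·10^t - 3·6^t for all t ≥ 1 by induction on t.
Base step (t = 1): h(1) = 22 = 2·(11), so 2 | h(1).
Inductive step: suppose the statement holds for some m ≥ 1, i.e. 2 | h(m). Then
h(m+1) − 10·h(m) = (4·10^(m+1) - 3·6^(m+1)) − 10·(4·10^m - 3·6^m) = (-3)·6^m·(6 − 10) = (12)·6^m. Since 2 | h(m) by the inductive hypothesis, 2 | 10·h(m); and 2 | 12 since 12 = 2·6. Therefore 2 | h(m+1).
This completes the induction.
Therefore the largest such d is 2.

d = 2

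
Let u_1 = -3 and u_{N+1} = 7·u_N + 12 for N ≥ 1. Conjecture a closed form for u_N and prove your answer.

Computing the first terms: u_1 = -3, u_2 = -9, u_3 = -51. This suggests u_N = -7^(N - 1) - 2.
Base step (N = 1): the formula gives -3 = -3 = u_1.
For the inductive step, assume it holds for an arbitrary m ≥ 1, so u_m = -7^(m - 1) - 2.
Then u_{m+1} = 7·u_m + 12 = 7·(-7^(m - 1) - 2) + 12 = -7^m - 2 = -7^((m+1) - 1) - 2,
which is the claimed formula at N = m+1.
Hence, by induction on N, the claim holds for every N ≥ 1.

u_N = -7^(N - 1) - 2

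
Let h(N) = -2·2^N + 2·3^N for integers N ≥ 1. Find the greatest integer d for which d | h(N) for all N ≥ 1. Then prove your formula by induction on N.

Computing the first values: h(1) = 2 and h(2) = 10; gcd(2, 10) = 2, so d ≤ 2.
We prove 2 | -2·2^N + 2·3^N for all N ≥ 1 by induction on N.
Base step (N = 1): h(1) = 2 = 2·(1), so 2 | h(1).
Suppose the result is true for N = i, i.e. 2 | h(i). Then
h(i+1) − 3·h(i) = (-2·2^(i+1) + 2·3^(i+1)) − 3·(-2·2^i + 2·3^i) = (-2)·2^i·(2 − 3) = (2)·2^i. Since 2 | h(i) by the inductive hypothesis, 2 | 3·h(i); and 2 | 2 since 2 = 2·1. Therefore 2 | h(i+1).
By the principle of mathematical induction, the result holds for all N ≥ 1.
Therefore the largest such d is 2.

d = 2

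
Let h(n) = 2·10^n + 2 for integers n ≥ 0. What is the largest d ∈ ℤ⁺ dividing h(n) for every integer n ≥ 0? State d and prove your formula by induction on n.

d = 2

Computing the first values: h(0) = 4 and h(1) = 22; gcd(4, 22) = 2, so d ≤ 2.
We prove 2 | 2·10^n + 2 for all n ≥ 0 by induction on n.
Base step (n = 0): h(0) = 4 = 2·(2), so 2 | h(0).
Inductive step: assume the claim holds for n = i, i.e. 2 | h(i). Then
h(i+1) = 2·10^(i+1) + 2 = 10·(2·10^i + 2) - 18 = 10·h(i) - 18. The first term is divisible by 2 by the inductive hypothesis, and -18 is divisible by 2. Hence 2 | h(i+1).
Hence, by induction on n, the claim holds for every n ≥ 0.
Therefore the largest such d is 2.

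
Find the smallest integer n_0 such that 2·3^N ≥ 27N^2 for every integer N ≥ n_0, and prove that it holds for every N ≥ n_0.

At N = 5: 486 < 675, so the inequality fails and n_0 ≥ 6. We prove 2·3^N ≥ 27N^2 for all N ≥ 6.
Base step (N = 6): 2·3^N = 1458 and 27N^2 = 972, so 1458 ≥ 972.
Inductive step: assume the claim holds for N = j, so 2·3^j ≥ 27j^2.
Then 2·3^(j + 1) = 3·(2·3^j) ≥ 3·(27j^2).
Also, for j ≥ 6 we have 3·(27j^2) ≥ 27(j+1)^2, since 3 ≥ (1 + 1/j)^2 for all j ≥ 6.
Combining, 2·3^(j + 1) ≥ 27(j+1)^2.
Hence, by induction on N, the claim holds for every N ≥ 6.
Hence the smallest such n_0 is 6.

n_0 = 6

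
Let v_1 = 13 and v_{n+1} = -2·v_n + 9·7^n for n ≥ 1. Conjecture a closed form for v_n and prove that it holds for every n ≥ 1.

v_n = -3(-2)^n + 7^n

Computing the first terms: v_1 = 13, v_2 = 37, v_3 = 367. This suggests v_n = -3(-2)^n + 7^n.
Base step (n = 1): the formula gives 13 = 13 = v_1.
Inductive step: suppose the statement holds for some k ≥ 1, so v_k = -3(-2)^k + 7^k.
Then v_{k+1} = -2·v_k + 9·7^k = -2·(-3(-2)^k + 7^k) + 9·7^k = -3(-2)^(k + 1) + 7^(k + 1),
which is the claimed formula at n = k+1.
This completes the induction.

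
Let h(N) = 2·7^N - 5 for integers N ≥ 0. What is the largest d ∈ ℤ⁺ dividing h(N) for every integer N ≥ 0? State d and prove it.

d = 3

Computing the first values: h(0) = -3 and h(1) = 9; gcd(-3, 9) = 3, so d ≤ 3.
We prove 3 | 2·7^N - 5 for all N ≥ 0 by induction on N.
When N = 0: h(0) = -3 = 3·(-1), so 3 | h(0).
Inductive step: assume the claim holds for N = m, i.e. 3 | h(m). Then
h(m+1) = 2·7^(m+1) - 5 = 7·(2·7^m - 5) + 30 = 7·h(m) + 30. The first term is divisible by 3 by the inductive hypothesis, and 30 is divisible by 3. Hence 3 | h(m+1).
By the principle of mathematical induction, the result holds for all N ≥ 0.
Therefore the largest such d is 3.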